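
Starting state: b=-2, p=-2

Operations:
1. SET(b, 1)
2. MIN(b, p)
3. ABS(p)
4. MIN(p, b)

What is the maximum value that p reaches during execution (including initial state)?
2

Values of p at each step:
Initial: p = -2
After step 1: p = -2
After step 2: p = -2
After step 3: p = 2 ← maximum
After step 4: p = -2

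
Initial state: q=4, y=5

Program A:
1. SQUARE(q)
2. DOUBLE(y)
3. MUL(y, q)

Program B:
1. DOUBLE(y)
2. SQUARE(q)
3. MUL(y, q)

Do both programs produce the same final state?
Yes

Program A final state: q=16, y=160
Program B final state: q=16, y=160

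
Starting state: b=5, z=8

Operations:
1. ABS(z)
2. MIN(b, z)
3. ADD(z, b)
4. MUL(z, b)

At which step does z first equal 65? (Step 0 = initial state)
Step 4

Tracing z:
Initial: z = 8
After step 1: z = 8
After step 2: z = 8
After step 3: z = 13
After step 4: z = 65 ← first occurrence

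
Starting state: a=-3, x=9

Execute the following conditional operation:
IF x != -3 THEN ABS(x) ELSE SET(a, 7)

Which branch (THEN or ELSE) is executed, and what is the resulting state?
Branch: THEN, Final state: a=-3, x=9

Evaluating condition: x != -3
x = 9
Condition is True, so THEN branch executes
After ABS(x): a=-3, x=9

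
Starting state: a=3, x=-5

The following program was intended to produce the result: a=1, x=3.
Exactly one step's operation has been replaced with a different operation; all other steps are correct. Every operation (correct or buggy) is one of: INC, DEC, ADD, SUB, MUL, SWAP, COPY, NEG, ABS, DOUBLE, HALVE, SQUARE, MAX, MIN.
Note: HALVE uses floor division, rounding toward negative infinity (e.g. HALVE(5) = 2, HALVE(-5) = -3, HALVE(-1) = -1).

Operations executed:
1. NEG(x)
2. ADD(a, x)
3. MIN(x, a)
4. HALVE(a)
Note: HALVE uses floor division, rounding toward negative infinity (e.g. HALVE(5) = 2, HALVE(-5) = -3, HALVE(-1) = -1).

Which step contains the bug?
Step 2

Trace with buggy code:
Initial: a=3, x=-5
After step 1: a=3, x=5
After step 2: a=8, x=5
After step 3: a=8, x=5
After step 4: a=4, x=5
Actual final a=4, x=5 ≠ expected a=1, x=3.
Step 2 is the only position where a single-operation replacement can produce the expected result.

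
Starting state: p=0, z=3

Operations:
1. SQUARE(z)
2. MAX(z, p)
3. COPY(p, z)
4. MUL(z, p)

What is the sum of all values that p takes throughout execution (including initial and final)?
18

Values of p at each step:
Initial: p = 0
After step 1: p = 0
After step 2: p = 0
After step 3: p = 9
After step 4: p = 9
Sum = 0 + 0 + 0 + 9 + 9 = 18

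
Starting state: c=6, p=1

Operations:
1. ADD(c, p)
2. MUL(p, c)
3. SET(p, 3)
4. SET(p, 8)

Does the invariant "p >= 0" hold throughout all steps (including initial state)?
Yes

The invariant holds at every step.

State at each step:
Initial: c=6, p=1
After step 1: c=7, p=1
After step 2: c=7, p=7
After step 3: c=7, p=3
After step 4: c=7, p=8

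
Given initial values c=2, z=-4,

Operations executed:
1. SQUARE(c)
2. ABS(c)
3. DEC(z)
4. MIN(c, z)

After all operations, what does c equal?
c = -5

Tracing execution:
Step 1: SQUARE(c) → c = 4
Step 2: ABS(c) → c = 4
Step 3: DEC(z) → c = 4
Step 4: MIN(c, z) → c = -5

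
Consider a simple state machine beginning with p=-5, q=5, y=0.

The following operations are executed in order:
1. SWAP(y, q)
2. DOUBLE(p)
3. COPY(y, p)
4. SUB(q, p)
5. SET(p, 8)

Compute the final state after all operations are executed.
{p: 8, q: 10, y: -10}

Step-by-step execution:
Initial: p=-5, q=5, y=0
After step 1 (SWAP(y, q)): p=-5, q=0, y=5
After step 2 (DOUBLE(p)): p=-10, q=0, y=5
After step 3 (COPY(y, p)): p=-10, q=0, y=-10
After step 4 (SUB(q, p)): p=-10, q=10, y=-10
After step 5 (SET(p, 8)): p=8, q=10, y=-10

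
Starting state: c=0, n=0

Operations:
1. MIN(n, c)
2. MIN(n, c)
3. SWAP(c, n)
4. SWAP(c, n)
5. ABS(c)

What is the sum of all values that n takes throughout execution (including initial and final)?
0

Values of n at each step:
Initial: n = 0
After step 1: n = 0
After step 2: n = 0
After step 3: n = 0
After step 4: n = 0
After step 5: n = 0
Sum = 0 + 0 + 0 + 0 + 0 + 0 = 0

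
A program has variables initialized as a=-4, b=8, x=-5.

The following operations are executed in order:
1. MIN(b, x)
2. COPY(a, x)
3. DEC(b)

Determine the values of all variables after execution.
{a: -5, b: -6, x: -5}

Step-by-step execution:
Initial: a=-4, b=8, x=-5
After step 1 (MIN(b, x)): a=-4, b=-5, x=-5
After step 2 (COPY(a, x)): a=-5, b=-5, x=-5
After step 3 (DEC(b)): a=-5, b=-6, x=-5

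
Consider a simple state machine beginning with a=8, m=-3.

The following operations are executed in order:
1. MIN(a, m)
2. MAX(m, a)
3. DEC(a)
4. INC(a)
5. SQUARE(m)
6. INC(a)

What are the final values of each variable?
{a: -2, m: 9}

Step-by-step execution:
Initial: a=8, m=-3
After step 1 (MIN(a, m)): a=-3, m=-3
After step 2 (MAX(m, a)): a=-3, m=-3
After step 3 (DEC(a)): a=-4, m=-3
After step 4 (INC(a)): a=-3, m=-3
After step 5 (SQUARE(m)): a=-3, m=9
After step 6 (INC(a)): a=-2, m=9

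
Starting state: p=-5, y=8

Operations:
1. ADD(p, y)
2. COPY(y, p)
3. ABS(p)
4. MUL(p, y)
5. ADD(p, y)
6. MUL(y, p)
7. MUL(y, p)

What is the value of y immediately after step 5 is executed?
y = 3

Tracing y through execution:
Initial: y = 8
After step 1 (ADD(p, y)): y = 8
After step 2 (COPY(y, p)): y = 3
After step 3 (ABS(p)): y = 3
After step 4 (MUL(p, y)): y = 3
After step 5 (ADD(p, y)): y = 3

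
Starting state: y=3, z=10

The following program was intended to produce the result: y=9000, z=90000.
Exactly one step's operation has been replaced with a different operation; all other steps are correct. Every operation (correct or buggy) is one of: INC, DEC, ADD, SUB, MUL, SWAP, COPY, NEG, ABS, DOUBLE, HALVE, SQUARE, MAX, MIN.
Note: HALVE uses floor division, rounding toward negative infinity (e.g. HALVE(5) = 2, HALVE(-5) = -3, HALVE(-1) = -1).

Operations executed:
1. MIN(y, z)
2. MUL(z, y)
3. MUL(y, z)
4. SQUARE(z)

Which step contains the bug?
Step 1

Trace with buggy code:
Initial: y=3, z=10
After step 1: y=3, z=10
After step 2: y=3, z=30
After step 3: y=90, z=30
After step 4: y=90, z=900
Actual final y=90, z=900 ≠ expected y=9000, z=90000.
Step 1 is the only position where a single-operation replacement can produce the expected result.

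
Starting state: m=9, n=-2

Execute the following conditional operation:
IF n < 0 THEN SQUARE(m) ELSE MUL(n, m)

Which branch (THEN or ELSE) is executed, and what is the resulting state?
Branch: THEN, Final state: m=81, n=-2

Evaluating condition: n < 0
n = -2
Condition is True, so THEN branch executes
After SQUARE(m): m=81, n=-2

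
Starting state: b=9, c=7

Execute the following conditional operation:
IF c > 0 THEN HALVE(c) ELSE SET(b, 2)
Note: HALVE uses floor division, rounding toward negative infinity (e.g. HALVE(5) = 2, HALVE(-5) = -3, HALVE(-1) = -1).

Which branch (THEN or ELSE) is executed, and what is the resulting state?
Branch: THEN, Final state: b=9, c=3

Evaluating condition: c > 0
c = 7
Condition is True, so THEN branch executes
After HALVE(c): b=9, c=3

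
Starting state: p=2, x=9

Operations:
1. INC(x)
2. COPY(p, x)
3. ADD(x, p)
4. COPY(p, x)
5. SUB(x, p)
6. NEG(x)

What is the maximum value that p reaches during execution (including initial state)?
20

Values of p at each step:
Initial: p = 2
After step 1: p = 2
After step 2: p = 10
After step 3: p = 10
After step 4: p = 20 ← maximum
After step 5: p = 20
After step 6: p = 20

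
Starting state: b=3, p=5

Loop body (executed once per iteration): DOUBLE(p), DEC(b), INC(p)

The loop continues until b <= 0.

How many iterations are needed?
3

Tracing iterations:
Initial: b=3, p=5
After iteration 1: b=2, p=11
After iteration 2: b=1, p=23
After iteration 3: b=0, p=47
b <= 0 now holds, so the loop exits after 3 iterations.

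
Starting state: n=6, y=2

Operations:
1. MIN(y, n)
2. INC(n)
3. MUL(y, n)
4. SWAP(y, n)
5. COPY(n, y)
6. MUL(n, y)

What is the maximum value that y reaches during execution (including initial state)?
14

Values of y at each step:
Initial: y = 2
After step 1: y = 2
After step 2: y = 2
After step 3: y = 14 ← maximum
After step 4: y = 7
After step 5: y = 7
After step 6: y = 7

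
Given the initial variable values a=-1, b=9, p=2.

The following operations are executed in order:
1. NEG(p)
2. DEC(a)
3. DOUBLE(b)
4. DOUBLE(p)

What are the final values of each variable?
{a: -2, b: 18, p: -4}

Step-by-step execution:
Initial: a=-1, b=9, p=2
After step 1 (NEG(p)): a=-1, b=9, p=-2
After step 2 (DEC(a)): a=-2, b=9, p=-2
After step 3 (DOUBLE(b)): a=-2, b=18, p=-2
After step 4 (DOUBLE(p)): a=-2, b=18, p=-4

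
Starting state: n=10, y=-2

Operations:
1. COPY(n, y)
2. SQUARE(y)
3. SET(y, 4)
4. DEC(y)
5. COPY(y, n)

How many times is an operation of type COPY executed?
2

Counting COPY operations:
Step 1: COPY(n, y) ← COPY
Step 5: COPY(y, n) ← COPY
Total: 2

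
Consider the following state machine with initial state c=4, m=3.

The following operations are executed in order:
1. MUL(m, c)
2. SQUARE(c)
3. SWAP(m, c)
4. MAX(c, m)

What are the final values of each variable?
{c: 16, m: 16}

Step-by-step execution:
Initial: c=4, m=3
After step 1 (MUL(m, c)): c=4, m=12
After step 2 (SQUARE(c)): c=16, m=12
After step 3 (SWAP(m, c)): c=12, m=16
After step 4 (MAX(c, m)): c=16, m=16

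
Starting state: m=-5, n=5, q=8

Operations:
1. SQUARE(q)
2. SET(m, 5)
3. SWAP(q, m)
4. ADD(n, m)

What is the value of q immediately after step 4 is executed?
q = 5

Tracing q through execution:
Initial: q = 8
After step 1 (SQUARE(q)): q = 64
After step 2 (SET(m, 5)): q = 64
After step 3 (SWAP(q, m)): q = 5
After step 4 (ADD(n, m)): q = 5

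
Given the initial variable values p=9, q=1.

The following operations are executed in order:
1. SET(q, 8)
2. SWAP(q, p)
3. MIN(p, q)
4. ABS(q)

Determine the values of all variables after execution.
{p: 8, q: 9}

Step-by-step execution:
Initial: p=9, q=1
After step 1 (SET(q, 8)): p=9, q=8
After step 2 (SWAP(q, p)): p=8, q=9
After step 3 (MIN(p, q)): p=8, q=9
After step 4 (ABS(q)): p=8, q=9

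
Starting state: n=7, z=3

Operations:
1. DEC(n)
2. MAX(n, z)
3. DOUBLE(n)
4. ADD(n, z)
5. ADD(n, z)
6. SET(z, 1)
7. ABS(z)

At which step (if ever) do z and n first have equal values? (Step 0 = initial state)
Never

z and n never become equal during execution.

Comparing values at each step:
Initial: z=3, n=7
After step 1: z=3, n=6
After step 2: z=3, n=6
After step 3: z=3, n=12
After step 4: z=3, n=15
After step 5: z=3, n=18
After step 6: z=1, n=18
After step 7: z=1, n=18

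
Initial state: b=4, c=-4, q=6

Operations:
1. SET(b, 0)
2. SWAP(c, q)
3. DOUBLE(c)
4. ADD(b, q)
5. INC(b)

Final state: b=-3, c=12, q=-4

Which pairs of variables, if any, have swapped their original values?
None

Comparing initial and final values:
b: 4 → -3
c: -4 → 12
q: 6 → -4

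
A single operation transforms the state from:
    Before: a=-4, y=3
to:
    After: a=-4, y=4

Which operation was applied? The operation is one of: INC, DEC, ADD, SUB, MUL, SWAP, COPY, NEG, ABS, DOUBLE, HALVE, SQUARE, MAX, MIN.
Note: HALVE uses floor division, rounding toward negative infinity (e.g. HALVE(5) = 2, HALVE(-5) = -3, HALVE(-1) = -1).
INC(y)

Analyzing the change:
Before: a=-4, y=3
After: a=-4, y=4
Variable y changed from 3 to 4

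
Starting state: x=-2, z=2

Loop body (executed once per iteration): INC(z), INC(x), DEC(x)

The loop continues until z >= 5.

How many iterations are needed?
3

Tracing iterations:
Initial: x=-2, z=2
After iteration 1: x=-2, z=3
After iteration 2: x=-2, z=4
After iteration 3: x=-2, z=5
z >= 5 now holds, so the loop exits after 3 iterations.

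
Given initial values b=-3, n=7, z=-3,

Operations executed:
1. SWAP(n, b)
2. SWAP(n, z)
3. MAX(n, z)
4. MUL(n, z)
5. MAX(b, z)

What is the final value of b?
b = 7

Tracing execution:
Step 1: SWAP(n, b) → b = 7
Step 2: SWAP(n, z) → b = 7
Step 3: MAX(n, z) → b = 7
Step 4: MUL(n, z) → b = 7
Step 5: MAX(b, z) → b = 7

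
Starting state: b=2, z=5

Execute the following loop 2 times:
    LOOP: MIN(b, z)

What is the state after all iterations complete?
b=2, z=5

Iteration trace:
Start: b=2, z=5
After iteration 1: b=2, z=5
After iteration 2: b=2, z=5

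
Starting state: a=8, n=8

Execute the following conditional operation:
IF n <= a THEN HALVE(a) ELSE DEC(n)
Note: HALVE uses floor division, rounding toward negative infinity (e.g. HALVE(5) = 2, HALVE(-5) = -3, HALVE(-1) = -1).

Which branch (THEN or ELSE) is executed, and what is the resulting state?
Branch: THEN, Final state: a=4, n=8

Evaluating condition: n <= a
n = 8, a = 8
Condition is True, so THEN branch executes
After HALVE(a): a=4, n=8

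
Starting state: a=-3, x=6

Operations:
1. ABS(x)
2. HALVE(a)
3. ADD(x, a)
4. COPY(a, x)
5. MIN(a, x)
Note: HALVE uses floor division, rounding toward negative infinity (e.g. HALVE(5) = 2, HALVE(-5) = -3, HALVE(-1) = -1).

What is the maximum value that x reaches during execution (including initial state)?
6

Values of x at each step:
Initial: x = 6 ← maximum
After step 1: x = 6
After step 2: x = 6
After step 3: x = 4
After step 4: x = 4
After step 5: x = 4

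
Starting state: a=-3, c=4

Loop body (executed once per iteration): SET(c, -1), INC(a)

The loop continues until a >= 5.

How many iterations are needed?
8

Tracing iterations:
Initial: a=-3, c=4
After iteration 1: a=-2, c=-1
After iteration 2: a=-1, c=-1
After iteration 3: a=0, c=-1
After iteration 4: a=1, c=-1
After iteration 5: a=2, c=-1
After iteration 6: a=3, c=-1
After iteration 7: a=4, c=-1
After iteration 8: a=5, c=-1
a >= 5 now holds, so the loop exits after 8 iterations.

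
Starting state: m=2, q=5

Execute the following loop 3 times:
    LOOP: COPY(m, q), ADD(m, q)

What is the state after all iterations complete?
m=10, q=5

Iteration trace:
Start: m=2, q=5
After iteration 1: m=10, q=5
After iteration 2: m=10, q=5
After iteration 3: m=10, q=5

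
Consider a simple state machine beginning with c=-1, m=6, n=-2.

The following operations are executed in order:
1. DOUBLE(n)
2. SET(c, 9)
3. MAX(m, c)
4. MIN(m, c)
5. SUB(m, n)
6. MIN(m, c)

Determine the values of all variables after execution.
{c: 9, m: 9, n: -4}

Step-by-step execution:
Initial: c=-1, m=6, n=-2
After step 1 (DOUBLE(n)): c=-1, m=6, n=-4
After step 2 (SET(c, 9)): c=9, m=6, n=-4
After step 3 (MAX(m, c)): c=9, m=9, n=-4
After step 4 (MIN(m, c)): c=9, m=9, n=-4
After step 5 (SUB(m, n)): c=9, m=13, n=-4
After step 6 (MIN(m, c)): c=9, m=9, n=-4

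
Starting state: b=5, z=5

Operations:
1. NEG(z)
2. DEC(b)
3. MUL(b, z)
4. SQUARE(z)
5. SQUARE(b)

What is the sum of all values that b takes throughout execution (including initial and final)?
374

Values of b at each step:
Initial: b = 5
After step 1: b = 5
After step 2: b = 4
After step 3: b = -20
After step 4: b = -20
After step 5: b = 400
Sum = 5 + 5 + 4 + -20 + -20 + 400 = 374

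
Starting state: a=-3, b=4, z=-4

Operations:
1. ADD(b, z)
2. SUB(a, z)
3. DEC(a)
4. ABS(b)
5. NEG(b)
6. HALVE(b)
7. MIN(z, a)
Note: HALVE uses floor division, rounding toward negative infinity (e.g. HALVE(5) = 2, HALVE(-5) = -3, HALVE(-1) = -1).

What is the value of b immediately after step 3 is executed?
b = 0

Tracing b through execution:
Initial: b = 4
After step 1 (ADD(b, z)): b = 0
After step 2 (SUB(a, z)): b = 0
After step 3 (DEC(a)): b = 0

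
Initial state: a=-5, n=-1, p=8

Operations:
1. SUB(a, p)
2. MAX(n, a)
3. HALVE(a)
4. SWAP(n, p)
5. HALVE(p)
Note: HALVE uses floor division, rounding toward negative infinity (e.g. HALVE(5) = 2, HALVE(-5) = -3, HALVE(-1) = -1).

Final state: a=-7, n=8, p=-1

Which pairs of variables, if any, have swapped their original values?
(n, p)

Comparing initial and final values:
n: -1 → 8
a: -5 → -7
p: 8 → -1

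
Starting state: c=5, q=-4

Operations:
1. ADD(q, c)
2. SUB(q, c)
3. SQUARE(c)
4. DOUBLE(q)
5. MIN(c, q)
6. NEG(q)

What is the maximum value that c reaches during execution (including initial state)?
25

Values of c at each step:
Initial: c = 5
After step 1: c = 5
After step 2: c = 5
After step 3: c = 25 ← maximum
After step 4: c = 25
After step 5: c = -8
After step 6: c = -8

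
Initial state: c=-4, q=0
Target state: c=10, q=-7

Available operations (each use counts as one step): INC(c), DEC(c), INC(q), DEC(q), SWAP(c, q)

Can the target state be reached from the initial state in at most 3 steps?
No

The target state cannot be reached within 3 steps.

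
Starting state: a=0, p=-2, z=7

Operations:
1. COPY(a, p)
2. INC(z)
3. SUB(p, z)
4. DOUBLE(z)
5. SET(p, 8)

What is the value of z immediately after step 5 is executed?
z = 16

Tracing z through execution:
Initial: z = 7
After step 1 (COPY(a, p)): z = 7
After step 2 (INC(z)): z = 8
After step 3 (SUB(p, z)): z = 8
After step 4 (DOUBLE(z)): z = 16
After step 5 (SET(p, 8)): z = 16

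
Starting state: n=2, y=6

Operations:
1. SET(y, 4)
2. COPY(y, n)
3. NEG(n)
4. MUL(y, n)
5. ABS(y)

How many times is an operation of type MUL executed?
1

Counting MUL operations:
Step 4: MUL(y, n) ← MUL
Total: 1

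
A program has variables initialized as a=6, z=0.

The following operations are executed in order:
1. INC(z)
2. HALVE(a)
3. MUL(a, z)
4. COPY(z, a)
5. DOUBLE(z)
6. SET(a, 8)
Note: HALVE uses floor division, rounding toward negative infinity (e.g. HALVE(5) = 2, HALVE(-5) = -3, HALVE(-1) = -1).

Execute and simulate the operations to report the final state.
{a: 8, z: 6}

Step-by-step execution:
Initial: a=6, z=0
After step 1 (INC(z)): a=6, z=1
After step 2 (HALVE(a)): a=3, z=1
After step 3 (MUL(a, z)): a=3, z=1
After step 4 (COPY(z, a)): a=3, z=3
After step 5 (DOUBLE(z)): a=3, z=6
After step 6 (SET(a, 8)): a=8, z=6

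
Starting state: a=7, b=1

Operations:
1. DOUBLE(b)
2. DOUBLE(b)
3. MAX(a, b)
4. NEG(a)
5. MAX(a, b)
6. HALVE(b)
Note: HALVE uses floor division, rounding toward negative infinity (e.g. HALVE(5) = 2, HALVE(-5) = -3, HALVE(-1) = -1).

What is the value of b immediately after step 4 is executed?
b = 4

Tracing b through execution:
Initial: b = 1
After step 1 (DOUBLE(b)): b = 2
After step 2 (DOUBLE(b)): b = 4
After step 3 (MAX(a, b)): b = 4
After step 4 (NEG(a)): b = 4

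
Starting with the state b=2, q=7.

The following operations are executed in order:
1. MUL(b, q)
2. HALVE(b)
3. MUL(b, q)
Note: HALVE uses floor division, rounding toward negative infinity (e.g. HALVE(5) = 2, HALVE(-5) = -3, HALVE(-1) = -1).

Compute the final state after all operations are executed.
{b: 49, q: 7}

Step-by-step execution:
Initial: b=2, q=7
After step 1 (MUL(b, q)): b=14, q=7
After step 2 (HALVE(b)): b=7, q=7
After step 3 (MUL(b, q)): b=49, q=7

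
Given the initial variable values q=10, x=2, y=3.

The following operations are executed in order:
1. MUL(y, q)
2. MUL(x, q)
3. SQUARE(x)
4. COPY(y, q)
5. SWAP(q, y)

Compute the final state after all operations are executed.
{q: 10, x: 400, y: 10}

Step-by-step execution:
Initial: q=10, x=2, y=3
After step 1 (MUL(y, q)): q=10, x=2, y=30
After step 2 (MUL(x, q)): q=10, x=20, y=30
After step 3 (SQUARE(x)): q=10, x=400, y=30
After step 4 (COPY(y, q)): q=10, x=400, y=10
After step 5 (SWAP(q, y)): q=10, x=400, y=10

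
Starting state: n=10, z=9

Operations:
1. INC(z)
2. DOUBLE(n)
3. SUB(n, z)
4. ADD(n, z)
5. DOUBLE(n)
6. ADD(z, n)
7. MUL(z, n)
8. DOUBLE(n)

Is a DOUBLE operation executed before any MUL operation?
Yes

First DOUBLE: step 2
First MUL: step 7
Since 2 < 7, DOUBLE comes first.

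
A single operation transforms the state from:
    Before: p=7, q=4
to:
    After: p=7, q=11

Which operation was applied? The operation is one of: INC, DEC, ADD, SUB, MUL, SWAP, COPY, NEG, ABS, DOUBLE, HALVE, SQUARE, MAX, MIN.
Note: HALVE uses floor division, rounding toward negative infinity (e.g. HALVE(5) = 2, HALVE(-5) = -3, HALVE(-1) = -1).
ADD(q, p)

Analyzing the change:
Before: p=7, q=4
After: p=7, q=11
Variable q changed from 4 to 11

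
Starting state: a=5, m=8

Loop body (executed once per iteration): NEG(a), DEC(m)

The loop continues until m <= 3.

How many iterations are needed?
5

Tracing iterations:
Initial: a=5, m=8
After iteration 1: a=-5, m=7
After iteration 2: a=5, m=6
After iteration 3: a=-5, m=5
After iteration 4: a=5, m=4
After iteration 5: a=-5, m=3
m <= 3 now holds, so the loop exits after 5 iterations.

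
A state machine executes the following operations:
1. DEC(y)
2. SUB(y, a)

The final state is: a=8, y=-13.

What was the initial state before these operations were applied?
a=8, y=-4

Working backwards:
Final state: a=8, y=-13
Before step 2 (SUB(y, a)): a=8, y=-5
Before step 1 (DEC(y)): a=8, y=-4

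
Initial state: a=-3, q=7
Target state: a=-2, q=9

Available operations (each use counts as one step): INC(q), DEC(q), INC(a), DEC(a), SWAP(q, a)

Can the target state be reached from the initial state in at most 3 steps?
Yes

Path (3 steps): INC(q) → INC(q) → INC(a)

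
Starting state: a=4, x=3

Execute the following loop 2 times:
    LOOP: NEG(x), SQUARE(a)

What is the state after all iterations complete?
a=256, x=3

Iteration trace:
Start: a=4, x=3
After iteration 1: a=16, x=-3
After iteration 2: a=256, x=3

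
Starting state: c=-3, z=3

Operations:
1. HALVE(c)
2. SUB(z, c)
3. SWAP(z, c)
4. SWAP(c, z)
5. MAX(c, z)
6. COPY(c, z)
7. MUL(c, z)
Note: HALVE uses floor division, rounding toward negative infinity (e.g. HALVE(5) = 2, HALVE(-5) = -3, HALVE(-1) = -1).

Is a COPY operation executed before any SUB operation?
No

First COPY: step 6
First SUB: step 2
Since 6 > 2, SUB comes first.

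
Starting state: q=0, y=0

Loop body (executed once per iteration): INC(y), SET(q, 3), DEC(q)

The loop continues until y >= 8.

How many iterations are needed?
8

Tracing iterations:
Initial: q=0, y=0
After iteration 1: q=2, y=1
After iteration 2: q=2, y=2
After iteration 3: q=2, y=3
After iteration 4: q=2, y=4
After iteration 5: q=2, y=5
After iteration 6: q=2, y=6
After iteration 7: q=2, y=7
After iteration 8: q=2, y=8
y >= 8 now holds, so the loop exits after 8 iterations.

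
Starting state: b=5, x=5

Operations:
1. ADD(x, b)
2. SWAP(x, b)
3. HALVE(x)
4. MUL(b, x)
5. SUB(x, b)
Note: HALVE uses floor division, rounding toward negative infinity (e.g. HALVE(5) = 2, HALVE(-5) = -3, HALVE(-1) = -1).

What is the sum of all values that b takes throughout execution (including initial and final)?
70

Values of b at each step:
Initial: b = 5
After step 1: b = 5
After step 2: b = 10
After step 3: b = 10
After step 4: b = 20
After step 5: b = 20
Sum = 5 + 5 + 10 + 10 + 20 + 20 = 70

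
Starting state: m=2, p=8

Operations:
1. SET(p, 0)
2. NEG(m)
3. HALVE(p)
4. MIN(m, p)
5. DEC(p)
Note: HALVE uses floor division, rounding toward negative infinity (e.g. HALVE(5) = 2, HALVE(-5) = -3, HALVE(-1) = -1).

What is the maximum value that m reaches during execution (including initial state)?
2

Values of m at each step:
Initial: m = 2 ← maximum
After step 1: m = 2
After step 2: m = -2
After step 3: m = -2
After step 4: m = -2
After step 5: m = -2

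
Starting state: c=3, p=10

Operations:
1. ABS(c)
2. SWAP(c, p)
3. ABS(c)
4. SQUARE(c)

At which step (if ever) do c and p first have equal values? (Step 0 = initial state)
Never

c and p never become equal during execution.

Comparing values at each step:
Initial: c=3, p=10
After step 1: c=3, p=10
After step 2: c=10, p=3
After step 3: c=10, p=3
After step 4: c=100, p=3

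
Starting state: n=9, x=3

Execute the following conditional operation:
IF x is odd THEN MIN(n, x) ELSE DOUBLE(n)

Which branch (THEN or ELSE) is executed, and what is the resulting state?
Branch: THEN, Final state: n=3, x=3

Evaluating condition: x is odd
Condition is True, so THEN branch executes
After MIN(n, x): n=3, x=3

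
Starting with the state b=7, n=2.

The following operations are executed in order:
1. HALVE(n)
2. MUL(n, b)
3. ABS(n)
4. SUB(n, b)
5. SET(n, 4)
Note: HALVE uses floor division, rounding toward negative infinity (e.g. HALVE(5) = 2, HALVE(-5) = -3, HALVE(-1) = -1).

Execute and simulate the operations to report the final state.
{b: 7, n: 4}

Step-by-step execution:
Initial: b=7, n=2
After step 1 (HALVE(n)): b=7, n=1
After step 2 (MUL(n, b)): b=7, n=7
After step 3 (ABS(n)): b=7, n=7
After step 4 (SUB(n, b)): b=7, n=0
After step 5 (SET(n, 4)): b=7, n=4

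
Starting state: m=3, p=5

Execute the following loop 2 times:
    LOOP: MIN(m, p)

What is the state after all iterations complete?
m=3, p=5

Iteration trace:
Start: m=3, p=5
After iteration 1: m=3, p=5
After iteration 2: m=3, p=5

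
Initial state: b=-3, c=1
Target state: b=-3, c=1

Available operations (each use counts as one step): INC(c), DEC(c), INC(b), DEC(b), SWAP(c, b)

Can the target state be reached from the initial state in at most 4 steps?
Yes

Path (0 steps): 0 steps (already at target)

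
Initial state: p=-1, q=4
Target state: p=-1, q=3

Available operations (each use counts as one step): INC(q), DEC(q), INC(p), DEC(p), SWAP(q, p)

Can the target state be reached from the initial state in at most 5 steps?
Yes

Path (1 step): DEC(q)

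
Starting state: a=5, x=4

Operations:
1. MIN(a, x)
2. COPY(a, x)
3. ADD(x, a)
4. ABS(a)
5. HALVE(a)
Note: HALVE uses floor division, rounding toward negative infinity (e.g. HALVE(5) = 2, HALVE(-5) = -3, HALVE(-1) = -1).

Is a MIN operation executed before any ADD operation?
Yes

First MIN: step 1
First ADD: step 3
Since 1 < 3, MIN comes first.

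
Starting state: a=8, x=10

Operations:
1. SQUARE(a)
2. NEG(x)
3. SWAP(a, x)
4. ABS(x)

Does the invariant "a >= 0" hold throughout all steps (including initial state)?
No, violated after step 3

The invariant is violated after step 3.

State at each step:
Initial: a=8, x=10
After step 1: a=64, x=10
After step 2: a=64, x=-10
After step 3: a=-10, x=64
After step 4: a=-10, x=64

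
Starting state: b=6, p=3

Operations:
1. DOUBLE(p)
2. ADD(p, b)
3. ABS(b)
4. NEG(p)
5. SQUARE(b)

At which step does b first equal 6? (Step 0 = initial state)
Step 0

Tracing b:
Initial: b = 6 ← first occurrence
After step 1: b = 6
After step 2: b = 6
After step 3: b = 6
After step 4: b = 6
After step 5: b = 36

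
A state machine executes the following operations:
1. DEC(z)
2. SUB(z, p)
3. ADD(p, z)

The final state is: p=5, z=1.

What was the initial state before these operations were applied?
p=4, z=6

Working backwards:
Final state: p=5, z=1
Before step 3 (ADD(p, z)): p=4, z=1
Before step 2 (SUB(z, p)): p=4, z=5
Before step 1 (DEC(z)): p=4, z=6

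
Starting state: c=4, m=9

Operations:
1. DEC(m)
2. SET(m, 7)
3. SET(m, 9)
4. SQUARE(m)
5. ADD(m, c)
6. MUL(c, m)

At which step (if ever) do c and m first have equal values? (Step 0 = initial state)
Never

c and m never become equal during execution.

Comparing values at each step:
Initial: c=4, m=9
After step 1: c=4, m=8
After step 2: c=4, m=7
After step 3: c=4, m=9
After step 4: c=4, m=81
After step 5: c=4, m=85
After step 6: c=340, m=85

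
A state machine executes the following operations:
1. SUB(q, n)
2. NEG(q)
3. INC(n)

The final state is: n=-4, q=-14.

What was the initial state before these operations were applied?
n=-5, q=9

Working backwards:
Final state: n=-4, q=-14
Before step 3 (INC(n)): n=-5, q=-14
Before step 2 (NEG(q)): n=-5, q=14
Before step 1 (SUB(q, n)): n=-5, q=9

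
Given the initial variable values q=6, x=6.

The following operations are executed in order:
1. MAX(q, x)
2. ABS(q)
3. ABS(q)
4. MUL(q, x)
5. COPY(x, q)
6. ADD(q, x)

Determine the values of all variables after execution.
{q: 72, x: 36}

Step-by-step execution:
Initial: q=6, x=6
After step 1 (MAX(q, x)): q=6, x=6
After step 2 (ABS(q)): q=6, x=6
After step 3 (ABS(q)): q=6, x=6
After step 4 (MUL(q, x)): q=36, x=6
After step 5 (COPY(x, q)): q=36, x=36
After step 6 (ADD(q, x)): q=72, x=36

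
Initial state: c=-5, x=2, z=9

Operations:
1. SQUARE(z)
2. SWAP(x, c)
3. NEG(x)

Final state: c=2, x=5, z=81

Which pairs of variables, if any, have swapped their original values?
None

Comparing initial and final values:
c: -5 → 2
z: 9 → 81
x: 2 → 5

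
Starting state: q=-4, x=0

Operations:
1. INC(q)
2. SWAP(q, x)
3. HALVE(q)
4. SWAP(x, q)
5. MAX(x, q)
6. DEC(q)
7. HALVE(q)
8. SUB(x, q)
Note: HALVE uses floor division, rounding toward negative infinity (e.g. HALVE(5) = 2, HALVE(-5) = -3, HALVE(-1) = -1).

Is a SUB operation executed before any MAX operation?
No

First SUB: step 8
First MAX: step 5
Since 8 > 5, MAX comes first.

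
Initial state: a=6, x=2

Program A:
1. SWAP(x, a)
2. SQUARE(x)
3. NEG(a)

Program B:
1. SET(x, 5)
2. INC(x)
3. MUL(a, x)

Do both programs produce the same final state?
No

Program A final state: a=-2, x=36
Program B final state: a=36, x=6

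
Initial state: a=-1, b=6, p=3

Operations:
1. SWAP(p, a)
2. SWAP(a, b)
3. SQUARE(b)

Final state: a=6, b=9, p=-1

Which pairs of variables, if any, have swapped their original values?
None

Comparing initial and final values:
a: -1 → 6
p: 3 → -1
b: 6 → 9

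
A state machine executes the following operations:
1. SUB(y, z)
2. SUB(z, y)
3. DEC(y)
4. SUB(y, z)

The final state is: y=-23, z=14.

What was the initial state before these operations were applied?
y=-2, z=6

Working backwards:
Final state: y=-23, z=14
Before step 4 (SUB(y, z)): y=-9, z=14
Before step 3 (DEC(y)): y=-8, z=14
Before step 2 (SUB(z, y)): y=-8, z=6
Before step 1 (SUB(y, z)): y=-2, z=6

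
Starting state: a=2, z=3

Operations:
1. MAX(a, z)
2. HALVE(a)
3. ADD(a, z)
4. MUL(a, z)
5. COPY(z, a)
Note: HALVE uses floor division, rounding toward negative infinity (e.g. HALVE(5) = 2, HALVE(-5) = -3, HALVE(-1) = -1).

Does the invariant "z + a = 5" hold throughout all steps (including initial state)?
No, violated after step 1

The invariant is violated after step 1.

State at each step:
Initial: a=2, z=3
After step 1: a=3, z=3
After step 2: a=1, z=3
After step 3: a=4, z=3
After step 4: a=12, z=3
After step 5: a=12, z=12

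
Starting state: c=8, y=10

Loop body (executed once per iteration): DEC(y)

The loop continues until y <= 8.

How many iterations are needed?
2

Tracing iterations:
Initial: c=8, y=10
After iteration 1: c=8, y=9
After iteration 2: c=8, y=8
y <= 8 now holds, so the loop exits after 2 iterations.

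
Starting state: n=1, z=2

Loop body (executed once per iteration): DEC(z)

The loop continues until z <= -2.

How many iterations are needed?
4

Tracing iterations:
Initial: n=1, z=2
After iteration 1: n=1, z=1
After iteration 2: n=1, z=0
After iteration 3: n=1, z=-1
After iteration 4: n=1, z=-2
z <= -2 now holds, so the loop exits after 4 iterations.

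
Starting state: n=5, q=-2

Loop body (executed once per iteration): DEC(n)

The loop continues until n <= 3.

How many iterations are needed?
2

Tracing iterations:
Initial: n=5, q=-2
After iteration 1: n=4, q=-2
After iteration 2: n=3, q=-2
n <= 3 now holds, so the loop exits after 2 iterations.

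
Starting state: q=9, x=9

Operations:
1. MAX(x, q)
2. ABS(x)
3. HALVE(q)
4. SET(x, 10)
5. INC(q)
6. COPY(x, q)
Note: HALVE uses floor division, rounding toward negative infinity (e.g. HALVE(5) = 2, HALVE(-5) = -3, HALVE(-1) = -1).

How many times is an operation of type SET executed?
1

Counting SET operations:
Step 4: SET(x, 10) ← SET
Total: 1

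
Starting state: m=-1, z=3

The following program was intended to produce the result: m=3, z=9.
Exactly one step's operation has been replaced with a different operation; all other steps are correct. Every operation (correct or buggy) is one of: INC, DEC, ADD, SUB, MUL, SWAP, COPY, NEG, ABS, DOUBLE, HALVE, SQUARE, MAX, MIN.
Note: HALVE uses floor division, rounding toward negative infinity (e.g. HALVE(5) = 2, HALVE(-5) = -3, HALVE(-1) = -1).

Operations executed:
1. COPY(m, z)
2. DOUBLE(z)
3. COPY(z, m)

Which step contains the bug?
Step 3

Trace with buggy code:
Initial: m=-1, z=3
After step 1: m=3, z=3
After step 2: m=3, z=6
After step 3: m=3, z=3
Actual final m=3, z=3 ≠ expected m=3, z=9.
Step 3 is the only position where a single-operation replacement can produce the expected result.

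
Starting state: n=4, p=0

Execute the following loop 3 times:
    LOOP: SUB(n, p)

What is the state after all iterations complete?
n=4, p=0

Iteration trace:
Start: n=4, p=0
After iteration 1: n=4, p=0
After iteration 2: n=4, p=0
After iteration 3: n=4, p=0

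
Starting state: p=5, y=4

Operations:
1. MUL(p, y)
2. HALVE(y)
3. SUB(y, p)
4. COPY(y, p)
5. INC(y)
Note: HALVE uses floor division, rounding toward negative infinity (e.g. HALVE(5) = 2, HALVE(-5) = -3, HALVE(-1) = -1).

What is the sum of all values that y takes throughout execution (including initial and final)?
33

Values of y at each step:
Initial: y = 4
After step 1: y = 4
After step 2: y = 2
After step 3: y = -18
After step 4: y = 20
After step 5: y = 21
Sum = 4 + 4 + 2 + -18 + 20 + 21 = 33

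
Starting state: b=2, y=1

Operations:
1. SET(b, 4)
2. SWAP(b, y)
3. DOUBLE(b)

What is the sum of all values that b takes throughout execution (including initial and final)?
9

Values of b at each step:
Initial: b = 2
After step 1: b = 4
After step 2: b = 1
After step 3: b = 2
Sum = 2 + 4 + 1 + 2 = 9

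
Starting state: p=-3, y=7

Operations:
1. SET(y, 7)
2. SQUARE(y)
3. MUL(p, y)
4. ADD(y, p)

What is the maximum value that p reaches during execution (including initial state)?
-3

Values of p at each step:
Initial: p = -3 ← maximum
After step 1: p = -3
After step 2: p = -3
After step 3: p = -147
After step 4: p = -147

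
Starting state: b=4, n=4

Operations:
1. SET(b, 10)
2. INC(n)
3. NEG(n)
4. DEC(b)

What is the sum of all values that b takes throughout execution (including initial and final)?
43

Values of b at each step:
Initial: b = 4
After step 1: b = 10
After step 2: b = 10
After step 3: b = 10
After step 4: b = 9
Sum = 4 + 10 + 10 + 10 + 9 = 43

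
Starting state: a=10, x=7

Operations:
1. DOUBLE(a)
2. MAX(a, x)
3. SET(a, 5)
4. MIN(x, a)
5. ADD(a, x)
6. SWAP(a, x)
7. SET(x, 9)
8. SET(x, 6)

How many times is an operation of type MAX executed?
1

Counting MAX operations:
Step 2: MAX(a, x) ← MAX
Total: 1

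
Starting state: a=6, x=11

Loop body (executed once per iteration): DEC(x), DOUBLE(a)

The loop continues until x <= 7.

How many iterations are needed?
4

Tracing iterations:
Initial: a=6, x=11
After iteration 1: a=12, x=10
After iteration 2: a=24, x=9
After iteration 3: a=48, x=8
After iteration 4: a=96, x=7
x <= 7 now holds, so the loop exits after 4 iterations.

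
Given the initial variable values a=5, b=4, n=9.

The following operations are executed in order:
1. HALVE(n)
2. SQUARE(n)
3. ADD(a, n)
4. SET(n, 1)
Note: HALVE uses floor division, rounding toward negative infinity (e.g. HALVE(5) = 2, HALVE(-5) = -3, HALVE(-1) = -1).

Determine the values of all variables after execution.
{a: 21, b: 4, n: 1}

Step-by-step execution:
Initial: a=5, b=4, n=9
After step 1 (HALVE(n)): a=5, b=4, n=4
After step 2 (SQUARE(n)): a=5, b=4, n=16
After step 3 (ADD(a, n)): a=21, b=4, n=16
After step 4 (SET(n, 1)): a=21, b=4, n=1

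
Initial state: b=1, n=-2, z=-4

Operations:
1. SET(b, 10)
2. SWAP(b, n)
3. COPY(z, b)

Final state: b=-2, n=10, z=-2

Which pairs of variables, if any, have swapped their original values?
None

Comparing initial and final values:
z: -4 → -2
n: -2 → 10
b: 1 → -2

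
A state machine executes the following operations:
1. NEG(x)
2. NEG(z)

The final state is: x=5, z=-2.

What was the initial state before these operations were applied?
x=-5, z=2

Working backwards:
Final state: x=5, z=-2
Before step 2 (NEG(z)): x=5, z=2
Before step 1 (NEG(x)): x=-5, z=2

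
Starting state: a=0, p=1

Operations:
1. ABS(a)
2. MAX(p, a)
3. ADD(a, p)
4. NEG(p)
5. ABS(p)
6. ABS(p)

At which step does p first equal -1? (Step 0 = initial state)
Step 4

Tracing p:
Initial: p = 1
After step 1: p = 1
After step 2: p = 1
After step 3: p = 1
After step 4: p = -1 ← first occurrence
After step 5: p = 1
After step 6: p = 1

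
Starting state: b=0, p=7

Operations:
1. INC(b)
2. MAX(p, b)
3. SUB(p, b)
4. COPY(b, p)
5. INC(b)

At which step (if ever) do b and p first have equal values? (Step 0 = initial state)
Step 4

b and p first become equal after step 4.

Comparing values at each step:
Initial: b=0, p=7
After step 1: b=1, p=7
After step 2: b=1, p=7
After step 3: b=1, p=6
After step 4: b=6, p=6 ← equal!
After step 5: b=7, p=6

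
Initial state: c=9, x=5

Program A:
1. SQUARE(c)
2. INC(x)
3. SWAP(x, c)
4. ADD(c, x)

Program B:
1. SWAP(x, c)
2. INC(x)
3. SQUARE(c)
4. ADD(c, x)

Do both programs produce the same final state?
No

Program A final state: c=87, x=81
Program B final state: c=35, x=10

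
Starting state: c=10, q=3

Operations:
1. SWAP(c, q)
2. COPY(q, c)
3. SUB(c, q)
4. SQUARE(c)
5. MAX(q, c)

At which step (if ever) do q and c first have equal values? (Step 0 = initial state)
Step 2

q and c first become equal after step 2.

Comparing values at each step:
Initial: q=3, c=10
After step 1: q=10, c=3
After step 2: q=3, c=3 ← equal!
After step 3: q=3, c=0
After step 4: q=3, c=0
After step 5: q=3, c=0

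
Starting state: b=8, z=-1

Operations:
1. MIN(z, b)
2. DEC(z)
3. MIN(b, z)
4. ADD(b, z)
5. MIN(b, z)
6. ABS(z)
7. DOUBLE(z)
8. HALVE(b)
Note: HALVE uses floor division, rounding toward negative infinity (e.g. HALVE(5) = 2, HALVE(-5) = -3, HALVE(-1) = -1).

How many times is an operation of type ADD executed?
1

Counting ADD operations:
Step 4: ADD(b, z) ← ADD
Total: 1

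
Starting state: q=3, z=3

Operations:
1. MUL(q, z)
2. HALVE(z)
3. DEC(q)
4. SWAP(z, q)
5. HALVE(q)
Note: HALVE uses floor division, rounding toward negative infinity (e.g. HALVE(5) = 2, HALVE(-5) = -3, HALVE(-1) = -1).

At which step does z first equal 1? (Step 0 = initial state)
Step 2

Tracing z:
Initial: z = 3
After step 1: z = 3
After step 2: z = 1 ← first occurrence
After step 3: z = 1
After step 4: z = 8
After step 5: z = 8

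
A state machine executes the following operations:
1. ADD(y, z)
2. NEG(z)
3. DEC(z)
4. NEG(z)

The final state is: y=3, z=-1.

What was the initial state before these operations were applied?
y=5, z=-2

Working backwards:
Final state: y=3, z=-1
Before step 4 (NEG(z)): y=3, z=1
Before step 3 (DEC(z)): y=3, z=2
Before step 2 (NEG(z)): y=3, z=-2
Before step 1 (ADD(y, z)): y=5, z=-2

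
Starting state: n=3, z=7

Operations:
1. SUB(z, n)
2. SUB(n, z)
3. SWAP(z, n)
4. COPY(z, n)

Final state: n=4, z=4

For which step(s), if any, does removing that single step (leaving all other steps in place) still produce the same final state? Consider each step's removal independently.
Step(s) 2

Testing removal of each single step:
Without step 1: final = n=7, z=7 (different)
Without step 2: final = n=4, z=4 (same)
Without step 3: final = n=-1, z=-1 (different)
Without step 4: final = n=4, z=-1 (different)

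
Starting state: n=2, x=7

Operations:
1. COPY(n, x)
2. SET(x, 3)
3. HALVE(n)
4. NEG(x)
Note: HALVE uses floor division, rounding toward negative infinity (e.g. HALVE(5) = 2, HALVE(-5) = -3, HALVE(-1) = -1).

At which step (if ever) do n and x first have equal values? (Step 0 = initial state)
Step 1

n and x first become equal after step 1.

Comparing values at each step:
Initial: n=2, x=7
After step 1: n=7, x=7 ← equal!
After step 2: n=7, x=3
After step 3: n=3, x=3 ← equal!
After step 4: n=3, x=-3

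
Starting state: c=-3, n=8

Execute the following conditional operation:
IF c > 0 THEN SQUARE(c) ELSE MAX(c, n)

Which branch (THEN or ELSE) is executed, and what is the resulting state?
Branch: ELSE, Final state: c=8, n=8

Evaluating condition: c > 0
c = -3
Condition is False, so ELSE branch executes
After MAX(c, n): c=8, n=8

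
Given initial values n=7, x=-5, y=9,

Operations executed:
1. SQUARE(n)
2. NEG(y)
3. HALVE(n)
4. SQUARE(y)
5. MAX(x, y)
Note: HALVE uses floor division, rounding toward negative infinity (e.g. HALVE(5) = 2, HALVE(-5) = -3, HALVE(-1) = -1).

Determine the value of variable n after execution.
n = 24

Tracing execution:
Step 1: SQUARE(n) → n = 49
Step 2: NEG(y) → n = 49
Step 3: HALVE(n) → n = 24
Step 4: SQUARE(y) → n = 24
Step 5: MAX(x, y) → n = 24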